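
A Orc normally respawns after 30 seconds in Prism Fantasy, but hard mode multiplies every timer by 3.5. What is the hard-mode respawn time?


Respawn time = base * multiplier
= 30 * 3.5
= 105.0 seconds

105.0 seconds


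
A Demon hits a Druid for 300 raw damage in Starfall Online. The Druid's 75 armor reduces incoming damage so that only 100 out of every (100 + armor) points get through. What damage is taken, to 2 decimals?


actual = 300 * 100 / (100 + 75)
= 300 * 100 / 175
= 30000 / 175
= 171.43

171.43 damage


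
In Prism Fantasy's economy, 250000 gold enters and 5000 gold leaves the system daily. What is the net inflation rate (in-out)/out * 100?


Net gold = 250000 - 5000 = 245000
Inflation rate = net / sunk * 100 = 245000 / 5000 * 100
= 49.0 * 100
= 4900.00%

4900.00%


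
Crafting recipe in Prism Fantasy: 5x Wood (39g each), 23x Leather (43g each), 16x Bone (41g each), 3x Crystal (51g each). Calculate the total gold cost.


Cost breakdown:
  Wood: 5 * 39 = 195
  Leather: 23 * 43 = 989
  Bone: 16 * 41 = 656
  Crystal: 3 * 51 = 153
Total = 195 + 989 + 656 + 153 = 1993

1993 gold


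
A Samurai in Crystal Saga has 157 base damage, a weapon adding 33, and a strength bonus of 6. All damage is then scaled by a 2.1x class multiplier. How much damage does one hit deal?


Sum base + weapon + str = 157 + 33 + 6 = 196
Multiply by 2.1:
196 * 2.1 = 411.6

411.6 damage


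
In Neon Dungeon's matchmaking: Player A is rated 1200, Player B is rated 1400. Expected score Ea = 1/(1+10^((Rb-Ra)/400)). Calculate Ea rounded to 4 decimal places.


Elo expected score: Ea = 1/(1 + 10^((Rb-Ra)/400))
Rb - Ra = 1400 - 1200 = 200
(Rb-Ra)/400 = 200/400 = 0.5
10^0.5 = 3.162278
Ea = 1/(1 + 3.162278) = 1/4.162278 = 0.2403

0.2403


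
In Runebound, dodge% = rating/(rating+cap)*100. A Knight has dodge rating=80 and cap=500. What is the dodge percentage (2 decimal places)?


dodge% = 80 / (80 + 500) * 100
= 80 / 580 * 100
= 0.137931 * 100
= 13.79%

13.79%


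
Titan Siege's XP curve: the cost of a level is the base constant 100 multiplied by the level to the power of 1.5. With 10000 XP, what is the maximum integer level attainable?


XP = 100 * level^1.5, so level = (XP / 100)^(1/1.5)
= (10000 / 100)^(1/1.5)
= 100.0^0.6667
= 21.5443
Floor: level = 21

level 21


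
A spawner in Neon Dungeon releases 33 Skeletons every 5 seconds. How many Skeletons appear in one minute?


Spawns per minute = count * (60 / interval)
= 33 * (60 / 5)
= 33 * 12.0
= 396.0

396.0 per minute


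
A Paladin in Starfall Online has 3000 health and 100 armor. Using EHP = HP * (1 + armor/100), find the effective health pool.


EHP = 3000 * (1 + 100/100)
= 3000 * (1 + 1.0)
= 3000 * 2.0
= 6000.0

6000.0 EHP


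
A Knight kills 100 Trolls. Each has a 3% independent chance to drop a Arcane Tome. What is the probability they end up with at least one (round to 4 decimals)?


P(at least one) = 1 - P(none) = 1 - (1-p)^n
p = 3/100 = 0.03
1 - p = 0.97
(1 - p)^100 = 0.97^100 = 0.047553
P(at least one) = 1 - 0.047553 = 0.9524

0.9524


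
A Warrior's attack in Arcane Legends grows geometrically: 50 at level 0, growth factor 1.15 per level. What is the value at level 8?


value = base * growth^level
= 50 * 1.15^8
= 50 * 3.059023
= 152.95

152.95 attack


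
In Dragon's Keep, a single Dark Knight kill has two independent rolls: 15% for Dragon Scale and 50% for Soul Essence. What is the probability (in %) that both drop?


For independent events, P(both) = P(A) * P(B)
= 15% * 50%
= 750 / 100 %
= 7.5%

7.5%


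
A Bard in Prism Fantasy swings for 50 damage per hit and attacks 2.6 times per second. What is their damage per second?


DPS = damage * attack_speed
= 50 * 2.6
= 130.0

130.0 DPS


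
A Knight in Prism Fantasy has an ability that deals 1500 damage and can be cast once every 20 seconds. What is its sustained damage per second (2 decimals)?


DPS = damage / cooldown
= 1500 / 20
= 75.00

75.00 DPS


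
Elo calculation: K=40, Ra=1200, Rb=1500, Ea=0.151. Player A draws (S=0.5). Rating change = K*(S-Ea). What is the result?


Elo update: delta = K * (S - Ea), where S = 0.5 (draws)
S - Ea = 0.5 - 0.151 = 0.349
Rating change = 40 * 0.349
= 13.96

13.96 rating points


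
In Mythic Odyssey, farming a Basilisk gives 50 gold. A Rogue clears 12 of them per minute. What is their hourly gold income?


Gold per minute = 50 * 12 = 600
Gold per hour = 600 * 60 = 36000

36000 gold/hour


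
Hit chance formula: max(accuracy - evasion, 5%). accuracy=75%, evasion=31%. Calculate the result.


accuracy - evasion = 75 - 31 = 44
Apply floor: max(44, 5) = 44
Hit chance = 44%

44%


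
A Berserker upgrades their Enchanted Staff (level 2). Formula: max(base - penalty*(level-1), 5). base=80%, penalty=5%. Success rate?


raw_rate = 80 - 5 * (2 - 1)
= 80 - 5 * 1
= 80 - 5
= 75
Apply floor: max(75, 5) = 75%

75%


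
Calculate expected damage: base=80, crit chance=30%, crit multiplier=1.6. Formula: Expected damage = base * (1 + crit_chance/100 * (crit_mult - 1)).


E[dmg] = base * (1 + crit_chance * (crit_mult - 1))
cc as decimal = 30/100 = 0.3
cm - 1 = 1.6 - 1 = 0.6
Bonus factor = 0.3 * 0.6 = 0.18
Total multiplier = 1 + 0.18 = 1.18
Expected damage = 80 * 1.18 = 94.40

94.40 damage


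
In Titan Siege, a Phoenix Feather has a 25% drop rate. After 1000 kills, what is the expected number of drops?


Expected drops = kills * (drop_rate / 100)
= 1000 * (25 / 100)
= 1000 * 0.25
= 250.0

250.0 drops


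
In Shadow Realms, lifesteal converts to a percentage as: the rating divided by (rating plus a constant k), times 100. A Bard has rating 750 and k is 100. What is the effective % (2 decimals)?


effective% = rating / (rating + k) * 100
= 750 / (750 + 100) * 100
= 750 / 850 * 100
= 0.882353 * 100
= 88.24%

88.24%


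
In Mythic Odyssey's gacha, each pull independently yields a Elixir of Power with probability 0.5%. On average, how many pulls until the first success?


Expected pulls for a geometric distribution = 1/p = 100 / rate%
= 100 / 0.5
= 200.0

200.0 pulls


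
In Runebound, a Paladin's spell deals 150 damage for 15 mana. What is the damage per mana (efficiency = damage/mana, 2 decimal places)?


Efficiency = damage / mana
= 150 / 15
= 10.00

10.00 dmg/mana


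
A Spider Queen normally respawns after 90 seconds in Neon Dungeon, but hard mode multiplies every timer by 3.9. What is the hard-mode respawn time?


Respawn time = base * multiplier
= 90 * 3.9
= 351.0 seconds

351.0 seconds


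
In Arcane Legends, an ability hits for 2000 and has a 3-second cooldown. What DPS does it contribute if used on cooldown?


DPS = damage / cooldown
= 2000 / 3
= 666.67

666.67 DPS


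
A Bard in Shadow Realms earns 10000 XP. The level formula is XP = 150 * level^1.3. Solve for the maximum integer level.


XP = 150 * level^1.3, so level = (XP / 150)^(1/1.3)
= (10000 / 150)^(1/1.3)
= 66.6667^0.7692
= 25.2934
Floor: level = 25

level 25


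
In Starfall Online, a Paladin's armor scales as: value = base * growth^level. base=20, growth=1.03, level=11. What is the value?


value = base * growth^level
= 20 * 1.03^11
= 20 * 1.384234
= 27.68

27.68 armor


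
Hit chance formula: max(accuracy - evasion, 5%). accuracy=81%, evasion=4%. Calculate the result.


accuracy - evasion = 81 - 4 = 77
Apply floor: max(77, 5) = 77
Hit chance = 77%

77%


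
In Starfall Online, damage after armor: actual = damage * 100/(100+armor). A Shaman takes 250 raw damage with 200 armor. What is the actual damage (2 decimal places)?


actual = 250 * 100 / (100 + 200)
= 250 * 100 / 300
= 25000 / 300
= 83.33

83.33 damage


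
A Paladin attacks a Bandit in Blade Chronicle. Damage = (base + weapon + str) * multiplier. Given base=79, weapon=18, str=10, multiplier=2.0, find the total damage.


Sum base + weapon + str = 79 + 18 + 10 = 107
Multiply by 2.0:
107 * 2.0 = 214.0

214.0 damage


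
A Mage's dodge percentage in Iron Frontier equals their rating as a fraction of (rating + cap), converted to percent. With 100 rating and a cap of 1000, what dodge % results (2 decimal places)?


dodge% = 100 / (100 + 1000) * 100
= 100 / 1100 * 100
= 0.090909 * 100
= 9.09%

9.09%


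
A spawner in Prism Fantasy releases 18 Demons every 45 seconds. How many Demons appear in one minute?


Spawns per minute = count * (60 / interval)
= 18 * (60 / 45)
= 18 * 1.3333
= 24.0

24.0 per minute


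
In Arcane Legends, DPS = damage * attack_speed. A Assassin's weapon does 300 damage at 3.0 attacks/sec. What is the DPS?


DPS = damage * attack_speed
= 300 * 3.0
= 900.0

900.0 DPS


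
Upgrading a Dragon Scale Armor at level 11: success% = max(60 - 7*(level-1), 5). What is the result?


raw_rate = 60 - 7 * (11 - 1)
= 60 - 7 * 10
= 60 - 70
= -10
Apply floor: max(-10, 5) = 5%

5%


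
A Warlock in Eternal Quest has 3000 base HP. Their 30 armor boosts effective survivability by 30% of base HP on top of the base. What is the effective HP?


EHP = 3000 * (1 + 30/100)
= 3000 * (1 + 0.3)
= 3000 * 1.3
= 3900.0

3900.0 EHP


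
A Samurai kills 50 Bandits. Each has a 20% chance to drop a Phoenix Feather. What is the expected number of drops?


Expected drops = kills * (drop_rate / 100)
= 50 * (20 / 100)
= 50 * 0.2
= 10.0

10.0 drops


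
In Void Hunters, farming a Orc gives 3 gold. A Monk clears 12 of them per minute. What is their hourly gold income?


Gold per minute = 3 * 12 = 36
Gold per hour = 36 * 60 = 2160

2160 gold/hour


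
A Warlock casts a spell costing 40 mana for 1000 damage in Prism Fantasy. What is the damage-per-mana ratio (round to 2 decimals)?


Efficiency = damage / mana
= 1000 / 40
= 25.00

25.00 dmg/mana


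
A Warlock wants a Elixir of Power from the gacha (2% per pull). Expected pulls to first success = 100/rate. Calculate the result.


Expected pulls for a geometric distribution = 1/p = 100 / rate%
= 100 / 2
= 50.0

50.0 pulls


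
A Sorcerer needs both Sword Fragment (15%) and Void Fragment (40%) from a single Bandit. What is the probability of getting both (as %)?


For independent events, P(both) = P(A) * P(B)
= 15% * 40%
= 600 / 100 %
= 6.0%

6.0%


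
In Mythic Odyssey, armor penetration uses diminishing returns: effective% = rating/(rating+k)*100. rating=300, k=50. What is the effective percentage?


effective% = rating / (rating + k) * 100
= 300 / (300 + 50) * 100
= 300 / 350 * 100
= 0.857143 * 100
= 85.71%

85.71%


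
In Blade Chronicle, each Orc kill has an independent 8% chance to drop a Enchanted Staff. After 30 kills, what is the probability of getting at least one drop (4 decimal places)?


P(at least one) = 1 - P(none) = 1 - (1-p)^n
p = 8/100 = 0.08
1 - p = 0.92
(1 - p)^30 = 0.92^30 = 0.081966
P(at least one) = 1 - 0.081966 = 0.9180

0.9180


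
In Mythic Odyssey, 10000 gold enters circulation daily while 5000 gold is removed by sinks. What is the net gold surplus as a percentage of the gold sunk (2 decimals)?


Net gold = 10000 - 5000 = 5000
Inflation rate = net / sunk * 100 = 5000 / 5000 * 100
= 1.0 * 100
= 100.00%

100.00%


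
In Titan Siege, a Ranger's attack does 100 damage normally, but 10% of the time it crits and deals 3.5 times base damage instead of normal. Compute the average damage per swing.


E[dmg] = base * (1 + crit_chance * (crit_mult - 1))
cc as decimal = 10/100 = 0.1
cm - 1 = 3.5 - 1 = 2.5
Bonus factor = 0.1 * 2.5 = 0.25
Total multiplier = 1 + 0.25 = 1.25
Expected damage = 100 * 1.25 = 125.00

125.00 damage


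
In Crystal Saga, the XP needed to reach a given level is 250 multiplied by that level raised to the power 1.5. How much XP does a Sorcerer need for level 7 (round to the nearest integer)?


XP = 250 * level^1.5
Substitute level = 7:
XP = 250 * 7^1.5
= 250 * 18.5203
= 4630

4630 XP


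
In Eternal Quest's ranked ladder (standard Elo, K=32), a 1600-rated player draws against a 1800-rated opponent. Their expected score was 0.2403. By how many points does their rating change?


Elo update: delta = K * (S - Ea), where S = 0.5 (draws)
S - Ea = 0.5 - 0.2403 = 0.2597
Rating change = 32 * 0.2597
= 8.31

8.31 rating points


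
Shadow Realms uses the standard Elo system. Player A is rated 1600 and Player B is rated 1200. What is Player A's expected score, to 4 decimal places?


Elo expected score: Ea = 1/(1 + 10^((Rb-Ra)/400))
Rb - Ra = 1200 - 1600 = -400
(Rb-Ra)/400 = -400/400 = -1.0
10^-1.0 = 0.1
Ea = 1/(1 + 0.1) = 1/1.1 = 0.9091

0.9091


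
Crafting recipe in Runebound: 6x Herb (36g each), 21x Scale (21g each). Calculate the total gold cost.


Cost breakdown:
  Herb: 6 * 36 = 216
  Scale: 21 * 21 = 441
Total = 216 + 441 = 657

657 gold


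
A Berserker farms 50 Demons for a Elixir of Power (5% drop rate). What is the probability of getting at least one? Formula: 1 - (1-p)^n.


P(at least one) = 1 - P(none) = 1 - (1-p)^n
p = 5/100 = 0.05
1 - p = 0.95
(1 - p)^50 = 0.95^50 = 0.076945
P(at least one) = 1 - 0.076945 = 0.9231

0.9231


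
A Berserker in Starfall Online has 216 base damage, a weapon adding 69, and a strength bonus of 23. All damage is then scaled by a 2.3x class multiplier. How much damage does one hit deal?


Sum base + weapon + str = 216 + 69 + 23 = 308
Multiply by 2.3:
308 * 2.3 = 708.4

708.4 damage


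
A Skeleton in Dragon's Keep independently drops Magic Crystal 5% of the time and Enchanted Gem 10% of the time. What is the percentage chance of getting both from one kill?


For independent events, P(both) = P(A) * P(B)
= 5% * 10%
= 50 / 100 %
= 0.5%

0.5%


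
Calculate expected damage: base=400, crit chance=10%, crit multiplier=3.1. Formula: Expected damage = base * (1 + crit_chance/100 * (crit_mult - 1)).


E[dmg] = base * (1 + crit_chance * (crit_mult - 1))
cc as decimal = 10/100 = 0.1
cm - 1 = 3.1 - 1 = 2.1
Bonus factor = 0.1 * 2.1 = 0.21
Total multiplier = 1 + 0.21 = 1.21
Expected damage = 400 * 1.21 = 484.00

484.00 damage


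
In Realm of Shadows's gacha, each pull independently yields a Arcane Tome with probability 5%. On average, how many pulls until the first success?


Expected pulls for a geometric distribution = 1/p = 100 / rate%
= 100 / 5
= 20.0

20.0 pulls


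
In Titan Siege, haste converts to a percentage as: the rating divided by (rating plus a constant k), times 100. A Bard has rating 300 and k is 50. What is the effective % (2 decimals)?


effective% = rating / (rating + k) * 100
= 300 / (300 + 50) * 100
= 300 / 350 * 100
= 0.857143 * 100
= 85.71%

85.71%


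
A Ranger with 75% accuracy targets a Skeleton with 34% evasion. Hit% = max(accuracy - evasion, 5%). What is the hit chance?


accuracy - evasion = 75 - 34 = 41
Apply floor: max(41, 5) = 41
Hit chance = 41%

41%


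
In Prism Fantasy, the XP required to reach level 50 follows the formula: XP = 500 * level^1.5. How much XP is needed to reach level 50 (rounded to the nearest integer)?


XP = 500 * level^1.5
Substitute level = 50:
XP = 500 * 50^1.5
= 500 * 353.5534
= 176777

176777 XP


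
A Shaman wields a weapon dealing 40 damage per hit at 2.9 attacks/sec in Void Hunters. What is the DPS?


DPS = damage * attack_speed
= 40 * 2.9
= 116.0

116.0 DPS


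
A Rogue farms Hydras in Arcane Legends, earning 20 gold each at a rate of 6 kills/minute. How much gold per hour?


Gold per minute = 20 * 6 = 120
Gold per hour = 120 * 60 = 7200

7200 gold/hour


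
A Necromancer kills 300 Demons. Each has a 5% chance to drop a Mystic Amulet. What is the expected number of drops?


Expected drops = kills * (drop_rate / 100)
= 300 * (5 / 100)
= 300 * 0.05
= 15.0

15.0 drops


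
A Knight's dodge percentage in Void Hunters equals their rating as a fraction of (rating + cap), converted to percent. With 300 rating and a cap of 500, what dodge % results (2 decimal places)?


dodge% = 300 / (300 + 500) * 100
= 300 / 800 * 100
= 0.375 * 100
= 37.50%

37.50%


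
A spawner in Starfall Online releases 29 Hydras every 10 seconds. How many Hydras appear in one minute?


Spawns per minute = count * (60 / interval)
= 29 * (60 / 10)
= 29 * 6.0
= 174.0

174.0 per minute


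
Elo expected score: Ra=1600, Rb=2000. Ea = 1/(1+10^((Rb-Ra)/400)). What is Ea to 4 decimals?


Elo expected score: Ea = 1/(1 + 10^((Rb-Ra)/400))
Rb - Ra = 2000 - 1600 = 400
(Rb-Ra)/400 = 400/400 = 1.0
10^1.0 = 10.0
Ea = 1/(1 + 10.0) = 1/11.0 = 0.0909

0.0909


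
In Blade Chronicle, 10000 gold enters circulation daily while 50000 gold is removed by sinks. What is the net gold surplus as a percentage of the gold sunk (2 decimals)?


Net gold = 10000 - 50000 = -40000
Inflation rate = net / sunk * 100 = -40000 / 50000 * 100
= -0.8 * 100
= -80.00%

-80.00%


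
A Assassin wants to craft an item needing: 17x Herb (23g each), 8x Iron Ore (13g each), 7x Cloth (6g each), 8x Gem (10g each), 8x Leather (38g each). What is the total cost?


Cost breakdown:
  Herb: 17 * 23 = 391
  Iron Ore: 8 * 13 = 104
  Cloth: 7 * 6 = 42
  Gem: 8 * 10 = 80
  Leather: 8 * 38 = 304
Total = 391 + 104 + 42 + 80 + 304 = 921

921 gold


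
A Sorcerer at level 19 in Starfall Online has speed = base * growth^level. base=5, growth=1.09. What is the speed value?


value = base * growth^level
= 5 * 1.09^19
= 5 * 5.141661
= 25.71

25.71 speed


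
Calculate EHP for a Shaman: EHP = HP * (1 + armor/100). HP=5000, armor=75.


EHP = 5000 * (1 + 75/100)
= 5000 * (1 + 0.75)
= 5000 * 1.75
= 8750.0

8750.0 EHP


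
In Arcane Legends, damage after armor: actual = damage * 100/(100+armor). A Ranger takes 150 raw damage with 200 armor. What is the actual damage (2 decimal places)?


actual = 150 * 100 / (100 + 200)
= 150 * 100 / 300
= 15000 / 300
= 50.00

50.00 damage


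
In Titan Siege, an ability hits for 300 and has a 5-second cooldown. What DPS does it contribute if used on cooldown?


DPS = damage / cooldown
= 300 / 5
= 60.00

60.00 DPS


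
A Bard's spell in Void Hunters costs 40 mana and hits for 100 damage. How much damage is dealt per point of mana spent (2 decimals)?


Efficiency = damage / mana
= 100 / 40
= 2.50

2.50 dmg/mana


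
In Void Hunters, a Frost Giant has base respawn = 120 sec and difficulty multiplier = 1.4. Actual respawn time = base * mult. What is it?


Respawn time = base * multiplier
= 120 * 1.4
= 168.0 seconds

168.0 seconds


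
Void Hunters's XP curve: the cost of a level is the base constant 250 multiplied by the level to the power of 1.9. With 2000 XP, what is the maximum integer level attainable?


XP = 250 * level^1.9, so level = (XP / 250)^(1/1.9)
= (2000 / 250)^(1/1.9)
= 8.0^0.5263
= 2.9875
Floor: level = 2

level 2


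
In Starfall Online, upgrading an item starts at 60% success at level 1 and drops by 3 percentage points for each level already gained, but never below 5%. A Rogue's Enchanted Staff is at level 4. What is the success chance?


raw_rate = 60 - 3 * (4 - 1)
= 60 - 3 * 3
= 60 - 9
= 51
Apply floor: max(51, 5) = 51%

51%


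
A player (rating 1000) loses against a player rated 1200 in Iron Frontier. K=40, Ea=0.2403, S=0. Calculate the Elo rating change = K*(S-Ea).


Elo update: delta = K * (S - Ea), where S = 0 (loses)
S - Ea = 0 - 0.2403 = -0.2403
Rating change = 40 * -0.2403
= -9.61

-9.61 rating points


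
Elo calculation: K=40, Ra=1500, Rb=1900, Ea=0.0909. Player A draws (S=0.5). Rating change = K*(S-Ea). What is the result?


Elo update: delta = K * (S - Ea), where S = 0.5 (draws)
S - Ea = 0.5 - 0.0909 = 0.4091
Rating change = 40 * 0.4091
= 16.36

16.36 rating points


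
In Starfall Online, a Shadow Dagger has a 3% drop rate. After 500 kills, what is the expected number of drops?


Expected drops = kills * (drop_rate / 100)
= 500 * (3 / 100)
= 500 * 0.03
= 15.0

15.0 drops


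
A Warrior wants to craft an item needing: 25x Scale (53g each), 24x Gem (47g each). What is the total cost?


Cost breakdown:
  Scale: 25 * 53 = 1325
  Gem: 24 * 47 = 1128
Total = 1325 + 1128 = 2453

2453 gold


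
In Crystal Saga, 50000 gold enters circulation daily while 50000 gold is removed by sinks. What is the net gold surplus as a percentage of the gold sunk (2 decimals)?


Net gold = 50000 - 50000 = 0
Inflation rate = net / sunk * 100 = 0 / 50000 * 100
= 0.0 * 100
= 0.00%

0.00%


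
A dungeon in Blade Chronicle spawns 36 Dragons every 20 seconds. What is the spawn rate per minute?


Spawns per minute = count * (60 / interval)
= 36 * (60 / 20)
= 36 * 3.0
= 108.0

108.0 per minute


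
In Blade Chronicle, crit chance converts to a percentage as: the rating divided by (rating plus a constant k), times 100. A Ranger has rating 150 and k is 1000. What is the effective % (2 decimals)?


effective% = rating / (rating + k) * 100
= 150 / (150 + 1000) * 100
= 150 / 1150 * 100
= 0.130435 * 100
= 13.04%

13.04%


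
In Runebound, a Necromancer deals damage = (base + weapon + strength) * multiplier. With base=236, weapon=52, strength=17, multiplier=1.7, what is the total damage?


Sum base + weapon + str = 236 + 52 + 17 = 305
Multiply by 1.7:
305 * 1.7 = 518.5

518.5 damage


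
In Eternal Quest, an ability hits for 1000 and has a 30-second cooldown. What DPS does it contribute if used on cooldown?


DPS = damage / cooldown
= 1000 / 30
= 33.33

33.33 DPS


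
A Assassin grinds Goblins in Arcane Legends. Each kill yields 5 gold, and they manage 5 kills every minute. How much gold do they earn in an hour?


Gold per minute = 5 * 5 = 25
Gold per hour = 25 * 60 = 1500

1500 gold/hour


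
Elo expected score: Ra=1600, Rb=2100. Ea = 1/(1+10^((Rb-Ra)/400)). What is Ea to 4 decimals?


Elo expected score: Ea = 1/(1 + 10^((Rb-Ra)/400))
Rb - Ra = 2100 - 1600 = 500
(Rb-Ra)/400 = 500/400 = 1.25
10^1.25 = 17.782794
Ea = 1/(1 + 17.782794) = 1/18.782794 = 0.0532

0.0532


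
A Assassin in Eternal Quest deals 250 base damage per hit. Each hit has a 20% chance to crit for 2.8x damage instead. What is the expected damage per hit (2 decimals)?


E[dmg] = base * (1 + crit_chance * (crit_mult - 1))
cc as decimal = 20/100 = 0.2
cm - 1 = 2.8 - 1 = 1.8
Bonus factor = 0.2 * 1.8 = 0.36
Total multiplier = 1 + 0.36 = 1.36
Expected damage = 250 * 1.36 = 340.00

340.00 damage


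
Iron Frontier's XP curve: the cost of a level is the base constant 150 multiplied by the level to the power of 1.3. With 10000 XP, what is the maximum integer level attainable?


XP = 150 * level^1.3, so level = (XP / 150)^(1/1.3)
= (10000 / 150)^(1/1.3)
= 66.6667^0.7692
= 25.2934
Floor: level = 25

level 25


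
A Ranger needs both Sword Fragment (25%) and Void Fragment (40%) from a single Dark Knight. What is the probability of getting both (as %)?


For independent events, P(both) = P(A) * P(B)
= 25% * 40%
= 1000 / 100 %
= 10.0%

10.0%


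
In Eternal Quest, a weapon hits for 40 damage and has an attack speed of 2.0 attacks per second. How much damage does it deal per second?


DPS = damage * attack_speed
= 40 * 2.0
= 80.0

80.0 DPS


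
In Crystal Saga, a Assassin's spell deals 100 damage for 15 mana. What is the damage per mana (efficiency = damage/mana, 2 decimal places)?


Efficiency = damage / mana
= 100 / 15
= 6.67

6.67 dmg/mana


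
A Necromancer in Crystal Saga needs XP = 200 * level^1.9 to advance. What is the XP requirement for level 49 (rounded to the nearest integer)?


XP = 200 * level^1.9
Substitute level = 49:
XP = 200 * 49^1.9
= 200 * 1626.9438
= 325389

325389 XP


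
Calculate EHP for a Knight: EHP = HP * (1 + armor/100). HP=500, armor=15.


EHP = 500 * (1 + 15/100)
= 500 * (1 + 0.15)
= 500 * 1.15
= 575.0

575.0 EHP


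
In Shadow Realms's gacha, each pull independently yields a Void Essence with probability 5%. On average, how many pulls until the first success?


Expected pulls for a geometric distribution = 1/p = 100 / rate%
= 100 / 5
= 20.0

20.0 pulls


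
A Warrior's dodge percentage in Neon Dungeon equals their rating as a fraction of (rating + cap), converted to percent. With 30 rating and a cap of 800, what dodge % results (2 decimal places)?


dodge% = 30 / (30 + 800) * 100
= 30 / 830 * 100
= 0.036145 * 100
= 3.61%

3.61%


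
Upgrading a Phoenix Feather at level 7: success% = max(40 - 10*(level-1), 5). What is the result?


raw_rate = 40 - 10 * (7 - 1)
= 40 - 10 * 6
= 40 - 60
= -20
Apply floor: max(-20, 5) = 5%

5%


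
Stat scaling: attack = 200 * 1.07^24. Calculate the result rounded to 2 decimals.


value = base * growth^level
= 200 * 1.07^24
= 200 * 5.072367
= 1014.47

1014.47 attack


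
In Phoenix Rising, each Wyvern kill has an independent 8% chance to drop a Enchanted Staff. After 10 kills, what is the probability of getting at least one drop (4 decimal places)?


P(at least one) = 1 - P(none) = 1 - (1-p)^n
p = 8/100 = 0.08
1 - p = 0.92
(1 - p)^10 = 0.92^10 = 0.434388
P(at least one) = 1 - 0.434388 = 0.5656

0.5656


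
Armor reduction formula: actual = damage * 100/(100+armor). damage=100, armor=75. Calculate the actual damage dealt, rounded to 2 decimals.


actual = 100 * 100 / (100 + 75)
= 100 * 100 / 175
= 10000 / 175
= 57.14

57.14 damage


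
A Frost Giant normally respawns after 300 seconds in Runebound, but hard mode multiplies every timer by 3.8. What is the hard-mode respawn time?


Respawn time = base * multiplier
= 300 * 3.8
= 1140.0 seconds

1140.0 seconds


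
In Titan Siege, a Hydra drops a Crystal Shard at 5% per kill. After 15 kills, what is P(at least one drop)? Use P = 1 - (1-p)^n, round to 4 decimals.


P(at least one) = 1 - P(none) = 1 - (1-p)^n
p = 5/100 = 0.05
1 - p = 0.95
(1 - p)^15 = 0.95^15 = 0.463291
P(at least one) = 1 - 0.463291 = 0.5367

0.5367


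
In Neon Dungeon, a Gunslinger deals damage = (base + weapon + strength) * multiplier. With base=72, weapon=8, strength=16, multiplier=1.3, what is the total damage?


Sum base + weapon + str = 72 + 8 + 16 = 96
Multiply by 1.3:
96 * 1.3 = 124.8

124.8 damage


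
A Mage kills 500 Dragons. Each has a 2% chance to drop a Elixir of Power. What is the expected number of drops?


Expected drops = kills * (drop_rate / 100)
= 500 * (2 / 100)
= 500 * 0.02
= 10.0

10.0 drops


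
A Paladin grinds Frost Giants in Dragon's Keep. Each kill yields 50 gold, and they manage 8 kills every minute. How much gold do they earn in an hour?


Gold per minute = 50 * 8 = 400
Gold per hour = 400 * 60 = 24000

24000 gold/hour


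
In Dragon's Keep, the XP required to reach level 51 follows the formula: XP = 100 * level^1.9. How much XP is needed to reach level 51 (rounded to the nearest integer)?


XP = 100 * level^1.9
Substitute level = 51:
XP = 100 * 51^1.9
= 100 * 1755.4293
= 175543

175543 XP


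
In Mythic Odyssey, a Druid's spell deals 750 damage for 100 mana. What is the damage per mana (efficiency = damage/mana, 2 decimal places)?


Efficiency = damage / mana
= 750 / 100
= 7.50

7.50 dmg/mana


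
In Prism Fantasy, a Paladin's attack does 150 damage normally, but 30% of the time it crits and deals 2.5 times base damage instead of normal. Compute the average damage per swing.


E[dmg] = base * (1 + crit_chance * (crit_mult - 1))
cc as decimal = 30/100 = 0.3
cm - 1 = 2.5 - 1 = 1.5
Bonus factor = 0.3 * 1.5 = 0.45
Total multiplier = 1 + 0.45 = 1.45
Expected damage = 150 * 1.45 = 217.50

217.50 damage


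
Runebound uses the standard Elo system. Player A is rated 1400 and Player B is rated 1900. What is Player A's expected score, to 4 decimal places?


Elo expected score: Ea = 1/(1 + 10^((Rb-Ra)/400))
Rb - Ra = 1900 - 1400 = 500
(Rb-Ra)/400 = 500/400 = 1.25
10^1.25 = 17.782794
Ea = 1/(1 + 17.782794) = 1/18.782794 = 0.0532

0.0532


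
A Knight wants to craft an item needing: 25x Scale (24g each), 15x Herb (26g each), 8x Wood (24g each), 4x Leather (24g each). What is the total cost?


Cost breakdown:
  Scale: 25 * 24 = 600
  Herb: 15 * 26 = 390
  Wood: 8 * 24 = 192
  Leather: 4 * 24 = 96
Total = 600 + 390 + 192 + 96 = 1278

1278 gold


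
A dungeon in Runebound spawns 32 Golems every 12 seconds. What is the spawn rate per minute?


Spawns per minute = count * (60 / interval)
= 32 * (60 / 12)
= 32 * 5.0
= 160.0

160.0 per minute


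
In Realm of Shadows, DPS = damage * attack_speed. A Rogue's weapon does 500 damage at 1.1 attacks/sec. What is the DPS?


DPS = damage * attack_speed
= 500 * 1.1
= 550.0

550.0 DPS


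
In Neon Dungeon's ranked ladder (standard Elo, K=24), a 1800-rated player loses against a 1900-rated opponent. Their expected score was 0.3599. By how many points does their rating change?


Elo update: delta = K * (S - Ea), where S = 0 (loses)
S - Ea = 0 - 0.3599 = -0.3599
Rating change = 24 * -0.3599
= -8.64

-8.64 rating points


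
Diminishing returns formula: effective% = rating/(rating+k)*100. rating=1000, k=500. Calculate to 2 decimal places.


effective% = rating / (rating + k) * 100
= 1000 / (1000 + 500) * 100
= 1000 / 1500 * 100
= 0.666667 * 100
= 66.67%

66.67%


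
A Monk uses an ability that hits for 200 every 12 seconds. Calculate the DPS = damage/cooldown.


DPS = damage / cooldown
= 200 / 12
= 16.67

16.67 DPS


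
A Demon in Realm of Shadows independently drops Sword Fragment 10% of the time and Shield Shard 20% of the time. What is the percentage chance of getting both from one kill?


For independent events, P(both) = P(A) * P(B)
= 10% * 20%
= 200 / 100 %
= 2.0%

2.0%


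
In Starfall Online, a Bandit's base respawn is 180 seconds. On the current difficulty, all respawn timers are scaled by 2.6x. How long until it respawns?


Respawn time = base * multiplier
= 180 * 2.6
= 468.0 seconds

468.0 seconds


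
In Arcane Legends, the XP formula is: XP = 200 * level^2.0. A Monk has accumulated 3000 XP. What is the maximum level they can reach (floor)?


XP = 200 * level^2.0, so level = (XP / 200)^(1/2.0)
= (3000 / 200)^(1/2.0)
= 15.0^0.5
= 3.873
Floor: level = 3

level 3


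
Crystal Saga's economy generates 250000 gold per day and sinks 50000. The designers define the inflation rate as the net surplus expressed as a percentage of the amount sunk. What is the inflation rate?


Net gold = 250000 - 50000 = 200000
Inflation rate = net / sunk * 100 = 200000 / 50000 * 100
= 4.0 * 100
= 400.00%

400.00%


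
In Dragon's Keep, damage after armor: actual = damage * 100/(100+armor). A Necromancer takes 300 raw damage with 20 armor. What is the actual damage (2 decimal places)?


actual = 300 * 100 / (100 + 20)
= 300 * 100 / 120
= 30000 / 120
= 250.00

250.00 damage


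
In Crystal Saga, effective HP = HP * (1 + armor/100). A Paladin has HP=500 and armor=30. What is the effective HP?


EHP = 500 * (1 + 30/100)
= 500 * (1 + 0.3)
= 500 * 1.3
= 650.0

650.0 EHP


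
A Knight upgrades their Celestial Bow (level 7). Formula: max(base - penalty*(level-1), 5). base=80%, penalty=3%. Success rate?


raw_rate = 80 - 3 * (7 - 1)
= 80 - 3 * 6
= 80 - 18
= 62
Apply floor: max(62, 5) = 62%

62%


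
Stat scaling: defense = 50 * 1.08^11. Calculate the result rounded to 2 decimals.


value = base * growth^level
= 50 * 1.08^11
= 50 * 2.331639
= 116.58

116.58 defense


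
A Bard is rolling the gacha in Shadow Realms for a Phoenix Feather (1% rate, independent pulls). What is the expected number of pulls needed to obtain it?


Expected pulls for a geometric distribution = 1/p = 100 / rate%
= 100 / 1
= 100.0

100.0 pulls


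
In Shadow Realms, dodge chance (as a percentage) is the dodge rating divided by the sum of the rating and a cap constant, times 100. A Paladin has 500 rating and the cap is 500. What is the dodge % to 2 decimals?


dodge% = 500 / (500 + 500) * 100
= 500 / 1000 * 100
= 0.5 * 100
= 50.00%

50.00%


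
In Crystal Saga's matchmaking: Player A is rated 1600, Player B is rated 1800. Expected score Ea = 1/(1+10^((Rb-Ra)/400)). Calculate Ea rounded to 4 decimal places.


Elo expected score: Ea = 1/(1 + 10^((Rb-Ra)/400))
Rb - Ra = 1800 - 1600 = 200
(Rb-Ra)/400 = 200/400 = 0.5
10^0.5 = 3.162278
Ea = 1/(1 + 3.162278) = 1/4.162278 = 0.2403

0.2403


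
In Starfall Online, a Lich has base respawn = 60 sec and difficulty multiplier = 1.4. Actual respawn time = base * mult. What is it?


Respawn time = base * multiplier
= 60 * 1.4
= 84.0 seconds

84.0 seconds


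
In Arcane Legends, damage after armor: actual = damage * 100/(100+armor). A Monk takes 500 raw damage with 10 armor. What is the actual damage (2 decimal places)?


actual = 500 * 100 / (100 + 10)
= 500 * 100 / 110
= 50000 / 110
= 454.55

454.55 damage


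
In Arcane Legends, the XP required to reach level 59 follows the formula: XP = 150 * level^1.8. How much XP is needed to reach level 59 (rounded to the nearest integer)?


XP = 150 * level^1.8
Substitute level = 59:
XP = 150 * 59^1.8
= 150 * 1540.0457
= 231007

231007 XP


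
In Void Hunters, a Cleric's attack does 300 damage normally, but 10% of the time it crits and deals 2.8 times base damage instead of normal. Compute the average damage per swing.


E[dmg] = base * (1 + crit_chance * (crit_mult - 1))
cc as decimal = 10/100 = 0.1
cm - 1 = 2.8 - 1 = 1.8
Bonus factor = 0.1 * 1.8 = 0.18
Total multiplier = 1 + 0.18 = 1.18
Expected damage = 300 * 1.18 = 354.00

354.00 damage


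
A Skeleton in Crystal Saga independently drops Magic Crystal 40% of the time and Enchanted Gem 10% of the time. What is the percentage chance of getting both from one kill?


For independent events, P(both) = P(A) * P(B)
= 40% * 10%
= 400 / 100 %
= 4.0%

4.0%


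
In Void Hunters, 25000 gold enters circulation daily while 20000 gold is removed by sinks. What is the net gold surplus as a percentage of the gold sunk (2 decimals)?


Net gold = 25000 - 20000 = 5000
Inflation rate = net / sunk * 100 = 5000 / 20000 * 100
= 0.25 * 100
= 25.00%

25.00%


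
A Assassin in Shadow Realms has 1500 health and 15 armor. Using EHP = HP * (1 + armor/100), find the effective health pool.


EHP = 1500 * (1 + 15/100)
= 1500 * (1 + 0.15)
= 1500 * 1.15
= 1725.0

1725.0 EHP


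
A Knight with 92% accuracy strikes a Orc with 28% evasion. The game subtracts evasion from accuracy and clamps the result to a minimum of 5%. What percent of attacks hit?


accuracy - evasion = 92 - 28 = 64
Apply floor: max(64, 5) = 64
Hit chance = 64%

64%


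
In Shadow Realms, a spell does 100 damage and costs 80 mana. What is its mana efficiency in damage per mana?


Efficiency = damage / mana
= 100 / 80
= 1.25

1.25 dmg/mana


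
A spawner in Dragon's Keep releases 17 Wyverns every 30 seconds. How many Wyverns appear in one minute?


Spawns per minute = count * (60 / interval)
= 17 * (60 / 30)
= 17 * 2.0
= 34.0

34.0 per minute


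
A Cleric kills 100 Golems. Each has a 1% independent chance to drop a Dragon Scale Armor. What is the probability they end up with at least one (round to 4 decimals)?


P(at least one) = 1 - P(none) = 1 - (1-p)^n
p = 1/100 = 0.01
1 - p = 0.99
(1 - p)^100 = 0.99^100 = 0.366032
P(at least one) = 1 - 0.366032 = 0.6340

0.6340


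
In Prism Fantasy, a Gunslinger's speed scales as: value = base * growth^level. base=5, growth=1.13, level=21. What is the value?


value = base * growth^level
= 5 * 1.13^21
= 5 * 13.021089
= 65.11

65.11 speed


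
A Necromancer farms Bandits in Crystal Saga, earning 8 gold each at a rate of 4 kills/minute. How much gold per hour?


Gold per minute = 8 * 4 = 32
Gold per hour = 32 * 60 = 1920

1920 gold/hour


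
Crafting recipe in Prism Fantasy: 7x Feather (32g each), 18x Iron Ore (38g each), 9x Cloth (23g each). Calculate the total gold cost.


Cost breakdown:
  Feather: 7 * 32 = 224
  Iron Ore: 18 * 38 = 684
  Cloth: 9 * 23 = 207
Total = 224 + 684 + 207 = 1115

1115 gold


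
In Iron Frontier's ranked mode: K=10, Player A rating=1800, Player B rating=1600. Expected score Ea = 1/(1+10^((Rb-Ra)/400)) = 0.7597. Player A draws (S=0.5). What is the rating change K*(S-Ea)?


Elo update: delta = K * (S - Ea), where S = 0.5 (draws)
S - Ea = 0.5 - 0.7597 = -0.2597
Rating change = 10 * -0.2597
= -2.60

-2.60 rating points


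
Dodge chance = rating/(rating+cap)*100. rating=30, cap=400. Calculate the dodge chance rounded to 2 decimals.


dodge% = 30 / (30 + 400) * 100
= 30 / 430 * 100
= 0.069767 * 100
= 6.98%

6.98%


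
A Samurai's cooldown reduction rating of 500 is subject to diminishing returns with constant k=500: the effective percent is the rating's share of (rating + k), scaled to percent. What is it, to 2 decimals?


effective% = rating / (rating + k) * 100
= 500 / (500 + 500) * 100
= 500 / 1000 * 100
= 0.5 * 100
= 50.00%

50.00%


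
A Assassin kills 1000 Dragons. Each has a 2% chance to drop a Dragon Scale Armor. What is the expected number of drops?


Expected drops = kills * (drop_rate / 100)
= 1000 * (2 / 100)
= 1000 * 0.02
= 20.0

20.0 drops


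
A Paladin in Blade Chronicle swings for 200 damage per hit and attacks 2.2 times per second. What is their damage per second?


DPS = damage * attack_speed
= 200 * 2.2
= 440.0

440.0 DPS


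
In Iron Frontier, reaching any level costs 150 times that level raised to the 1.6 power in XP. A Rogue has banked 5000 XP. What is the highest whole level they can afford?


XP = 150 * level^1.6, so level = (XP / 150)^(1/1.6)
= (5000 / 150)^(1/1.6)
= 33.3333^0.625
= 8.9495
Floor: level = 8

level 8


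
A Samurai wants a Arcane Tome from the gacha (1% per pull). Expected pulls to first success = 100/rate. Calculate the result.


Expected pulls for a geometric distribution = 1/p = 100 / rate%
= 100 / 1
= 100.0

100.0 pulls


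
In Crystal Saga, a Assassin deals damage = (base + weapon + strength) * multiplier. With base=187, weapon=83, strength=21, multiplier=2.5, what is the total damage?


Sum base + weapon + str = 187 + 83 + 21 = 291
Multiply by 2.5:
291 * 2.5 = 727.5

727.5 damage


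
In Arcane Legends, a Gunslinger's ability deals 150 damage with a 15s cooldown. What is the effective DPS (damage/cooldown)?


DPS = damage / cooldown
= 150 / 15
= 10.00

10.00 DPS


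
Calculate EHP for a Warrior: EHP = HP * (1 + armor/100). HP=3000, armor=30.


EHP = 3000 * (1 + 30/100)
= 3000 * (1 + 0.3)
= 3000 * 1.3
= 3900.0

3900.0 EHP


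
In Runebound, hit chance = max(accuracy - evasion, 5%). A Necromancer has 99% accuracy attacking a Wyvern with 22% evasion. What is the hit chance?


accuracy - evasion = 99 - 22 = 77
Apply floor: max(77, 5) = 77
Hit chance = 77%

77%


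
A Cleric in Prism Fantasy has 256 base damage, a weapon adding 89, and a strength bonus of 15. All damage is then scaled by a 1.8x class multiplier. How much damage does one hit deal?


Sum base + weapon + str = 256 + 89 + 15 = 360
Multiply by 1.8:
360 * 1.8 = 648.0

648.0 damage


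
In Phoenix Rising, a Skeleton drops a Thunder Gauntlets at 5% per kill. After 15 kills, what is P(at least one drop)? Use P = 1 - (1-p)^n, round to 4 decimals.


P(at least one) = 1 - P(none) = 1 - (1-p)^n
p = 5/100 = 0.05
1 - p = 0.95
(1 - p)^15 = 0.95^15 = 0.463291
P(at least one) = 1 - 0.463291 = 0.5367

0.5367


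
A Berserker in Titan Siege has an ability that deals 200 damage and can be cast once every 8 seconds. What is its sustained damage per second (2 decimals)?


DPS = damage / cooldown
= 200 / 8
= 25.00

25.00 DPS


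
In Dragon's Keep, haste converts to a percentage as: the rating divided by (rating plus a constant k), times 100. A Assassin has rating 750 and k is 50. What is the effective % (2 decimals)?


effective% = rating / (rating + k) * 100
= 750 / (750 + 50) * 100
= 750 / 800 * 100
= 0.9375 * 100
= 93.75%

93.75%


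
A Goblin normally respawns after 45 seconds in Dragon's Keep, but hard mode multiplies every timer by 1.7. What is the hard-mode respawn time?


Respawn time = base * multiplier
= 45 * 1.7
= 76.5 seconds

76.5 seconds
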